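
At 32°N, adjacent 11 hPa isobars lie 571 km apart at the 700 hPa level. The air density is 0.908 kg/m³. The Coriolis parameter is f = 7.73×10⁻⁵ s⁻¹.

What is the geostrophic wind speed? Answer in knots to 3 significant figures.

Pressure gradient: |∂P/∂n| = 1100 Pa / 571000 m = 1.93×10⁻³ Pa/m
Geostrophic balance (pressure-gradient force = Coriolis force):
V_g = (1/(fρ)) |∂P/∂n| = 1.93×10⁻³ / (7.73×10⁻⁵ × 0.908) = 27.4 m/s
Converting: 27.4 m/s × 1.944 = 53.4 knots

53.4 knots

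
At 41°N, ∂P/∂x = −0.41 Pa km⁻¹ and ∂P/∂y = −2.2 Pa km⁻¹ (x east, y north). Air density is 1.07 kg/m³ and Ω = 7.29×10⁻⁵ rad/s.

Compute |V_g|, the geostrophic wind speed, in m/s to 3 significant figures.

Coriolis parameter at 41°N:
f = 2Ω sin φ = 2 × 7.29×10⁻⁵ × sin 41° = 9.57×10⁻⁵ s⁻¹
Component geostrophic relations (x east, y north):
u_g = −(1/(fρ)) ∂P/∂y,  v_g = (1/(fρ)) ∂P/∂x
u_g = −(−2.2×10⁻³)/(9.57×10⁻⁵ × 1.07) = 21.5 m/s;  v_g = (−0.41×10⁻³)/(9.57×10⁻⁵ × 1.07) = −4.01 m/s
|V_g| = √(u_g² + v_g²) = 21.9 m/s

21.9 m/s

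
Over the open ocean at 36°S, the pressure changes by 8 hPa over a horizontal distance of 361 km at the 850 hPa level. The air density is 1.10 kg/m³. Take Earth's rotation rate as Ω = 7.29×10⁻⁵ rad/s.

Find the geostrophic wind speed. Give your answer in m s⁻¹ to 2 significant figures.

24 m s⁻¹

Coriolis parameter at 36°S:
f = 2Ω sin φ = 2 × 7.29×10⁻⁵ × sin 36° = 8.57×10⁻⁵ s⁻¹
Pressure gradient: |∂P/∂n| = 800 Pa / 361000 m = 2.22×10⁻³ Pa/m
Geostrophic balance (pressure-gradient force = Coriolis force):
V_g = (1/(fρ)) |∂P/∂n| = 2.22×10⁻³ / (8.57×10⁻⁵ × 1.10) = 23.5 m/s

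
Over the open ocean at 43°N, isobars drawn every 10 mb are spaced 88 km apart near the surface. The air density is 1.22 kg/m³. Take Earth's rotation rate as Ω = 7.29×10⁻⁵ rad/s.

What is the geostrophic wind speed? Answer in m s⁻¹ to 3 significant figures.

Coriolis parameter at 43°N:
f = 2Ω sin φ = 2 × 7.29×10⁻⁵ × sin 43° = 9.94×10⁻⁵ s⁻¹
Pressure gradient: |∂P/∂n| = 1000 Pa / 88000 m = 1.14×10⁻² Pa/m
Geostrophic balance (pressure-gradient force = Coriolis force):
V_g = (1/(fρ)) |∂P/∂n| = 1.14×10⁻² / (9.94×10⁻⁵ × 1.22) = 93.7 m/s

93.7 m s⁻¹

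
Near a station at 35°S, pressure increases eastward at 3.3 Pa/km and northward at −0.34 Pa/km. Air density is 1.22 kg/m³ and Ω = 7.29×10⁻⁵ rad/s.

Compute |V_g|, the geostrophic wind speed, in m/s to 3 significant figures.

32.5 m/s

Coriolis parameter at 35°S:
f = 2Ω sin φ = 2 × 7.29×10⁻⁵ × sin 35° = 8.36×10⁻⁵ s⁻¹
In the Southern Hemisphere f is negative: f = −8.36×10⁻⁵ s⁻¹.
Component geostrophic relations (x east, y north):
u_g = −(1/(fρ)) ∂P/∂y,  v_g = (1/(fρ)) ∂P/∂x
u_g = −(−0.34×10⁻³)/(−8.36×10⁻⁵ × 1.22) = −3.33 m/s;  v_g = (3.3×10⁻³)/(−8.36×10⁻⁵ × 1.22) = −32.3 m/s
|V_g| = √(u_g² + v_g²) = 32.5 m/s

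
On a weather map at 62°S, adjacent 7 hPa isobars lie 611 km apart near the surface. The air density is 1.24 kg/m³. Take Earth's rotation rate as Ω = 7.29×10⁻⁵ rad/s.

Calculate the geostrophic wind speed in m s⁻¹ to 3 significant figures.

Coriolis parameter at 62°S:
f = 2Ω sin φ = 2 × 7.29×10⁻⁵ × sin 62° = 1.29×10⁻⁴ s⁻¹
Pressure gradient: |∂P/∂n| = 700 Pa / 611000 m = 1.15×10⁻³ Pa/m
Geostrophic balance (pressure-gradient force = Coriolis force):
V_g = (1/(fρ)) |∂P/∂n| = 1.15×10⁻³ / (1.29×10⁻⁴ × 1.24) = 7.18 m/s

7.18 m s⁻¹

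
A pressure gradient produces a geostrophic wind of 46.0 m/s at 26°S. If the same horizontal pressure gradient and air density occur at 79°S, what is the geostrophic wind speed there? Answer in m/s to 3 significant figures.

With the same pressure gradient and density, V_g ∝ 1/f ∝ 1/sin φ.
V₂ = V₁ · sin φ₁ / sin φ₂ = 46.0 × sin 26° / sin 79°
V₂ = 46.0 × 0.4384/0.9816 = 20.5 m/s

20.5 m/s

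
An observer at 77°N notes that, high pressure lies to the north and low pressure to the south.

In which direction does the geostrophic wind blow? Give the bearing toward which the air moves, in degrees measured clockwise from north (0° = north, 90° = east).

The pressure-gradient force points toward the south (bearing 180°).
Geostrophic balance: in the Northern Hemisphere the Coriolis force deflects motion to the right, so the geostrophic wind blows 90° to the right of the pressure-gradient force (low pressure on the left).
Rotating 180° by 90° clockwise gives 270° — the wind blows toward the west.

270°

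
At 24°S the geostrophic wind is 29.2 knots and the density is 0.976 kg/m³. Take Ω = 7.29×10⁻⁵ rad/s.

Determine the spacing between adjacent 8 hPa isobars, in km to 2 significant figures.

Coriolis parameter at 24°S:
f = 2Ω sin φ = 2 × 7.29×10⁻⁵ × sin 24° = 5.93×10⁻⁵ s⁻¹
Wind speed in SI: 29.2 knots = 15.0 m/s
Geostrophic balance rearranged: |∂P/∂n| = f ρ V_g
|∂P/∂n| = 5.93×10⁻⁵ × 0.976 × 15.0 = 8.69×10⁻⁴ Pa/m
Isobar spacing: Δn = ΔP/|∂P/∂n| = 800 Pa / 8.69×10⁻⁴ Pa/m = 920128 m ≈ 920 km

920 km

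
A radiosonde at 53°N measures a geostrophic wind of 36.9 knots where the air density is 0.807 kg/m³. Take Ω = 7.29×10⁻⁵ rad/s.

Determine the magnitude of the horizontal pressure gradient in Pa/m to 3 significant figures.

1.78×10⁻³ Pa/m

Coriolis parameter at 53°N:
f = 2Ω sin φ = 2 × 7.29×10⁻⁵ × sin 53° = 1.16×10⁻⁴ s⁻¹
Wind speed in SI: 36.9 knots = 19.0 m/s
Geostrophic balance rearranged: |∂P/∂n| = f ρ V_g
|∂P/∂n| = 1.16×10⁻⁴ × 0.807 × 19.0 = 1.78×10⁻³ Pa/m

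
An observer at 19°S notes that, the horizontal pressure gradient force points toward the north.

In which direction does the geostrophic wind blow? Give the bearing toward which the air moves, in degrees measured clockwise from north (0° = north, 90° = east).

270°

The pressure-gradient force points toward the north (bearing 000°).
Geostrophic balance: in the Southern Hemisphere the Coriolis force deflects motion to the left, so the geostrophic wind blows 90° to the left of the pressure-gradient force (low pressure on the right).
Rotating 000° by 90° counterclockwise gives 270° — the wind blows toward the west.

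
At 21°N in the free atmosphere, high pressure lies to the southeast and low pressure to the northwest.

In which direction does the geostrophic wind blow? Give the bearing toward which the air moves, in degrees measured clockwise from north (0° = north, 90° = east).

045°

The pressure-gradient force points toward the northwest (bearing 315°).
Geostrophic balance: in the Northern Hemisphere the Coriolis force deflects motion to the right, so the geostrophic wind blows 90° to the right of the pressure-gradient force (low pressure on the left).
Rotating 315° by 90° clockwise gives 045° — the wind blows toward the northeast.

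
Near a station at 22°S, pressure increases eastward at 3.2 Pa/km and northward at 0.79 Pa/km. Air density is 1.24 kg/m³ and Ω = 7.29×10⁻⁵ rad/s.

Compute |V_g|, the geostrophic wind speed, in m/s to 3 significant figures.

48.7 m/s

Coriolis parameter at 22°S:
f = 2Ω sin φ = 2 × 7.29×10⁻⁵ × sin 22° = 5.46×10⁻⁵ s⁻¹
In the Southern Hemisphere f is negative: f = −5.46×10⁻⁵ s⁻¹.
Component geostrophic relations (x east, y north):
u_g = −(1/(fρ)) ∂P/∂y,  v_g = (1/(fρ)) ∂P/∂x
u_g = −(0.79×10⁻³)/(−5.46×10⁻⁵ × 1.24) = 11.7 m/s;  v_g = (3.2×10⁻³)/(−5.46×10⁻⁵ × 1.24) = −47.2 m/s
|V_g| = √(u_g² + v_g²) = 48.7 m/s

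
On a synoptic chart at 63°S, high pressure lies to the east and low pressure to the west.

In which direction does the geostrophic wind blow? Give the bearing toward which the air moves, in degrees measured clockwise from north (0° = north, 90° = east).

The pressure-gradient force points toward the west (bearing 270°).
Geostrophic balance: in the Southern Hemisphere the Coriolis force deflects motion to the left, so the geostrophic wind blows 90° to the left of the pressure-gradient force (low pressure on the right).
Rotating 270° by 90° counterclockwise gives 180° — the wind blows toward the south.

180°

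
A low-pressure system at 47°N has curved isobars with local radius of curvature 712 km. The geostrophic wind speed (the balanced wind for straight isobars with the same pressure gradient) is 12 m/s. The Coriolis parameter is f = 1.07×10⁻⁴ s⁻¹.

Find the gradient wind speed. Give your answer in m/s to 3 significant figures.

10.5 m/s

Around a low, centrifugal force acts outward with Coriolis, so pressure-gradient force balances both:
(1/ρ)|∂P/∂n| = fV + V²/R  →  V² + fR·V − fR·V_g = 0
With fR = 1.07×10⁻⁴ × 712×10³ m = 76.2 m/s:
V = [−fR + √((fR)² + 4 fR V_g)]/2 = [−76.2 + √(76.2² + 4×76.2×12)]/2 = 10.5 m/s
Subgeostrophic (V < V_g = 12 m/s), as expected around a low.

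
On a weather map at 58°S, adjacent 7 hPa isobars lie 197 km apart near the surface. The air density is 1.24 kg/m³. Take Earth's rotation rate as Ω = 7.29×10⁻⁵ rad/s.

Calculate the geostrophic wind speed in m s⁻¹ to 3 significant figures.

Coriolis parameter at 58°S:
f = 2Ω sin φ = 2 × 7.29×10⁻⁵ × sin 58° = 1.24×10⁻⁴ s⁻¹
Pressure gradient: |∂P/∂n| = 700 Pa / 197000 m = 3.55×10⁻³ Pa/m
Geostrophic balance (pressure-gradient force = Coriolis force):
V_g = (1/(fρ)) |∂P/∂n| = 3.55×10⁻³ / (1.24×10⁻⁴ × 1.24) = 23.2 m/s

23.2 m s⁻¹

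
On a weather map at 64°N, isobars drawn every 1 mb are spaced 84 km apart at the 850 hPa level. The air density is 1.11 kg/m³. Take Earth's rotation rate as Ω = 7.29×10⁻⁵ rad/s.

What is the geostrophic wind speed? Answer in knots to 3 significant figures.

Coriolis parameter at 64°N:
f = 2Ω sin φ = 2 × 7.29×10⁻⁵ × sin 64° = 1.31×10⁻⁴ s⁻¹
Pressure gradient: |∂P/∂n| = 100 Pa / 84000 m = 1.19×10⁻³ Pa/m
Geostrophic balance (pressure-gradient force = Coriolis force):
V_g = (1/(fρ)) |∂P/∂n| = 1.19×10⁻³ / (1.31×10⁻⁴ × 1.11) = 8.18 m/s
Converting: 8.18 m/s × 1.944 = 15.9 knots

15.9 knots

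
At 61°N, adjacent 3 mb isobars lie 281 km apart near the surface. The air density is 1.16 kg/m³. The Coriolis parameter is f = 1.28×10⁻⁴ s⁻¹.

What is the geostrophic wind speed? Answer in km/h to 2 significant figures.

26 km/h

Pressure gradient: |∂P/∂n| = 300 Pa / 281000 m = 1.07×10⁻³ Pa/m
Geostrophic balance (pressure-gradient force = Coriolis force):
V_g = (1/(fρ)) |∂P/∂n| = 1.07×10⁻³ / (1.28×10⁻⁴ × 1.16) = 7.19 m/s
Converting: 7.19 m/s × 3.6 = 26 km/h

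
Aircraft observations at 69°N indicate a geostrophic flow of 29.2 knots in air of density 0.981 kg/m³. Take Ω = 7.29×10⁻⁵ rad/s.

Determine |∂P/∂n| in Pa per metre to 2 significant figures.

2.0×10⁻³ Pa/m

Coriolis parameter at 69°N:
f = 2Ω sin φ = 2 × 7.29×10⁻⁵ × sin 69° = 1.36×10⁻⁴ s⁻¹
Wind speed in SI: 29.2 knots = 15.0 m/s
Geostrophic balance rearranged: |∂P/∂n| = f ρ V_g
|∂P/∂n| = 1.36×10⁻⁴ × 0.981 × 15.0 = 2.01×10⁻³ Pa/m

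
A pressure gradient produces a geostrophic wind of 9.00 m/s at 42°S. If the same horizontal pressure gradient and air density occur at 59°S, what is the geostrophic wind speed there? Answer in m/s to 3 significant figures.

With the same pressure gradient and density, V_g ∝ 1/f ∝ 1/sin φ.
V₂ = V₁ · sin φ₁ / sin φ₂ = 9.00 × sin 42° / sin 59°
V₂ = 9.00 × 0.6691/0.8572 = 7.03 m/s

7.03 m/s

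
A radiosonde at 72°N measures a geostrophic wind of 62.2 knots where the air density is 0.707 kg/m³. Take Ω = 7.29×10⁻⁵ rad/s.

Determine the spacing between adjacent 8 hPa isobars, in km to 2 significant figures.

260 km

Coriolis parameter at 72°N:
f = 2Ω sin φ = 2 × 7.29×10⁻⁵ × sin 72° = 1.39×10⁻⁴ s⁻¹
Wind speed in SI: 62.2 knots = 32.0 m/s
Geostrophic balance rearranged: |∂P/∂n| = f ρ V_g
|∂P/∂n| = 1.39×10⁻⁴ × 0.707 × 32.0 = 3.14×10⁻³ Pa/m
Isobar spacing: Δn = ΔP/|∂P/∂n| = 800 Pa / 3.14×10⁻³ Pa/m = 255022 m ≈ 260 km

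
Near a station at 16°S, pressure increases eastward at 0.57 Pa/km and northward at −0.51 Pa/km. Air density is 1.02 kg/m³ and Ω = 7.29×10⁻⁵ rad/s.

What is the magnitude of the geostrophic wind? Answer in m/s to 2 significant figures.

Coriolis parameter at 16°S:
f = 2Ω sin φ = 2 × 7.29×10⁻⁵ × sin 16° = 4.02×10⁻⁵ s⁻¹
In the Southern Hemisphere f is negative: f = −4.02×10⁻⁵ s⁻¹.
Component geostrophic relations (x east, y north):
u_g = −(1/(fρ)) ∂P/∂y,  v_g = (1/(fρ)) ∂P/∂x
u_g = −(−0.51×10⁻³)/(−4.02×10⁻⁵ × 1.02) = −12.4 m/s;  v_g = (0.57×10⁻³)/(−4.02×10⁻⁵ × 1.02) = −13.9 m/s
|V_g| = √(u_g² + v_g²) = 18.7 m/s

19 m/s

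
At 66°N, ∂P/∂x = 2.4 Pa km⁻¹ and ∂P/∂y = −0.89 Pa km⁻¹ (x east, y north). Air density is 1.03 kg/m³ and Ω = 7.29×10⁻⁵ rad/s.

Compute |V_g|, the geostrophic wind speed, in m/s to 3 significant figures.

18.7 m/s

Coriolis parameter at 66°N:
f = 2Ω sin φ = 2 × 7.29×10⁻⁵ × sin 66° = 1.33×10⁻⁴ s⁻¹
Component geostrophic relations (x east, y north):
u_g = −(1/(fρ)) ∂P/∂y,  v_g = (1/(fρ)) ∂P/∂x
u_g = −(−0.89×10⁻³)/(1.33×10⁻⁴ × 1.03) = 6.49 m/s;  v_g = (2.4×10⁻³)/(1.33×10⁻⁴ × 1.03) = 17.5 m/s
|V_g| = √(u_g² + v_g²) = 18.7 m/s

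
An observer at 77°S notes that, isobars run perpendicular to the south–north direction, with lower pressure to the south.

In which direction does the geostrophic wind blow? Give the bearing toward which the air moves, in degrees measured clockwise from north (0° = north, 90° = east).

090°

The pressure-gradient force points toward the south (bearing 180°).
Geostrophic balance: in the Southern Hemisphere the Coriolis force deflects motion to the left, so the geostrophic wind blows 90° to the left of the pressure-gradient force (low pressure on the right).
Rotating 180° by 90° counterclockwise gives 090° — the wind blows toward the east.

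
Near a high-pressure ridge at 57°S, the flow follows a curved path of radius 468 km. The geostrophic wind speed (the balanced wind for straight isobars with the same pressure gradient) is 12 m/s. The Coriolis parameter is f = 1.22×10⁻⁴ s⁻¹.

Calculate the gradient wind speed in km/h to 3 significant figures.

Around a high, pressure-gradient force acts outward with centrifugal, so Coriolis balances both:
fV = (1/ρ)|∂P/∂n| + V²/R  →  V² − fR·V + fR·V_g = 0
With fR = 1.22×10⁻⁴ × 468×10³ m = 57.1 m/s:
V = [fR − √((fR)² − 4 fR V_g)]/2 = [57.1 − √(57.1² − 4×57.1×12)]/2 = 17.2 m/s
Supergeostrophic (V > V_g = 12 m/s), as expected around a high.
Converting: 17.2 m/s × 3.6 = 61.8 km/h

61.8 km/h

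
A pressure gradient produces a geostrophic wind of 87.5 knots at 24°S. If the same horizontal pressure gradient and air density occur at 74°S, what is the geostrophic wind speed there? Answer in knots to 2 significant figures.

37 knots

With the same pressure gradient and density, V_g ∝ 1/f ∝ 1/sin φ.
V₂ = V₁ · sin φ₁ / sin φ₂ = 87.5 × sin 24° / sin 74°
V₂ = 87.5 × 0.4067/0.9613 = 37 knots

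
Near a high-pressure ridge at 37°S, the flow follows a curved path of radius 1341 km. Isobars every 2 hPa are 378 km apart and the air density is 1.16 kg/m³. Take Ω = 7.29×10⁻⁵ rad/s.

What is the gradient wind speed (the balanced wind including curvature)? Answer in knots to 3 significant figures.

10.6 knots

Coriolis parameter at 37°S:
f = 2Ω sin φ = 2 × 7.29×10⁻⁵ × sin 37° = 8.77×10⁻⁵ s⁻¹
Pressure gradient: |∂P/∂n| = 200 Pa / 378000 m = 5.29×10⁻⁴ Pa/m
Geostrophic speed: V_g = |∂P/∂n|/(fρ) = 5.29×10⁻⁴/(8.77×10⁻⁵ × 1.16) = 5.20 m/s
Around a high, pressure-gradient force acts outward with centrifugal, so Coriolis balances both:
fV = (1/ρ)|∂P/∂n| + V²/R  →  V² − fR·V + fR·V_g = 0
With fR = 8.77×10⁻⁵ × 1341×10³ m = 118 m/s:
V = [fR − √((fR)² − 4 fR V_g)]/2 = [118 − √(118² − 4×118×5.2)]/2 = 5.45 m/s
Supergeostrophic (V > V_g = 5.2 m/s), as expected around a high.
Converting: 5.45 m/s × 1.944 = 10.6 knots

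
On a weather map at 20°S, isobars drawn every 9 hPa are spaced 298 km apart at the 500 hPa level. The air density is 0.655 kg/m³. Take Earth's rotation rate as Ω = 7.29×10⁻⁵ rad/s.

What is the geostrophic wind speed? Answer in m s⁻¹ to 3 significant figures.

Coriolis parameter at 20°S:
f = 2Ω sin φ = 2 × 7.29×10⁻⁵ × sin 20° = 4.99×10⁻⁵ s⁻¹
Pressure gradient: |∂P/∂n| = 900 Pa / 298000 m = 3.02×10⁻³ Pa/m
Geostrophic balance (pressure-gradient force = Coriolis force):
V_g = (1/(fρ)) |∂P/∂n| = 3.02×10⁻³ / (4.99×10⁻⁵ × 0.655) = 92.5 m/s

92.5 m s⁻¹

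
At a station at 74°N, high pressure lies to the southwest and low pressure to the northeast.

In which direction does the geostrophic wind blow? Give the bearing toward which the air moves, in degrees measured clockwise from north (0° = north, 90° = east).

135°

The pressure-gradient force points toward the northeast (bearing 045°).
Geostrophic balance: in the Northern Hemisphere the Coriolis force deflects motion to the right, so the geostrophic wind blows 90° to the right of the pressure-gradient force (low pressure on the left).
Rotating 045° by 90° clockwise gives 135° — the wind blows toward the southeast.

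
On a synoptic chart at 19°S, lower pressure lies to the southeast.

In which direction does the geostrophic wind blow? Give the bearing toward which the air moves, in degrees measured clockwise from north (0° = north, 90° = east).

045°

The pressure-gradient force points toward the southeast (bearing 135°).
Geostrophic balance: in the Southern Hemisphere the Coriolis force deflects motion to the left, so the geostrophic wind blows 90° to the left of the pressure-gradient force (low pressure on the right).
Rotating 135° by 90° counterclockwise gives 045° — the wind blows toward the northeast.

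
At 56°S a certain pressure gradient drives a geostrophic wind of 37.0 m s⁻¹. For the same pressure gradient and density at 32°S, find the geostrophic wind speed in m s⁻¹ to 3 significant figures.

57.9 m s⁻¹

With the same pressure gradient and density, V_g ∝ 1/f ∝ 1/sin φ.
V₂ = V₁ · sin φ₁ / sin φ₂ = 37.0 × sin 56° / sin 32°
V₂ = 37.0 × 0.8290/0.5299 = 57.9 m s⁻¹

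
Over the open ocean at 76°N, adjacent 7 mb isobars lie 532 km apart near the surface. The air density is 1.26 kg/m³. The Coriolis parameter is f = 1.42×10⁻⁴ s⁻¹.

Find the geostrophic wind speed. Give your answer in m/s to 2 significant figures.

7.4 m/s

Pressure gradient: |∂P/∂n| = 700 Pa / 532000 m = 1.32×10⁻³ Pa/m
Geostrophic balance (pressure-gradient force = Coriolis force):
V_g = (1/(fρ)) |∂P/∂n| = 1.32×10⁻³ / (1.42×10⁻⁴ × 1.26) = 7.35 m/s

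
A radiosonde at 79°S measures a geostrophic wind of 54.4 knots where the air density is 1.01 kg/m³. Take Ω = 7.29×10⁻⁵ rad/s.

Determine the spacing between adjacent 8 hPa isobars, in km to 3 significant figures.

Coriolis parameter at 79°S:
f = 2Ω sin φ = 2 × 7.29×10⁻⁵ × sin 79° = 1.43×10⁻⁴ s⁻¹
Wind speed in SI: 54.4 knots = 28.0 m/s
Geostrophic balance rearranged: |∂P/∂n| = f ρ V_g
|∂P/∂n| = 1.43×10⁻⁴ × 1.01 × 28.0 = 4.05×10⁻³ Pa/m
Isobar spacing: Δn = ΔP/|∂P/∂n| = 800 Pa / 4.05×10⁻³ Pa/m = 197755 m ≈ 198 km

198 km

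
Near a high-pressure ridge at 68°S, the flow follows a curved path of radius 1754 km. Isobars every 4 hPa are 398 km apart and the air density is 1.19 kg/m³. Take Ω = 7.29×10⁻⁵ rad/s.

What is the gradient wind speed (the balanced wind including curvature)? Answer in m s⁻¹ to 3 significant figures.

Coriolis parameter at 68°S:
f = 2Ω sin φ = 2 × 7.29×10⁻⁵ × sin 68° = 1.35×10⁻⁴ s⁻¹
Pressure gradient: |∂P/∂n| = 400 Pa / 398000 m = 1.01×10⁻³ Pa/m
Geostrophic speed: V_g = |∂P/∂n|/(fρ) = 1.01×10⁻³/(1.35×10⁻⁴ × 1.19) = 6.25 m/s
Around a high, pressure-gradient force acts outward with centrifugal, so Coriolis balances both:
fV = (1/ρ)|∂P/∂n| + V²/R  →  V² − fR·V + fR·V_g = 0
With fR = 1.35×10⁻⁴ × 1754×10³ m = 237 m/s:
V = [fR − √((fR)² − 4 fR V_g)]/2 = [237 − √(237² − 4×237×6.25)]/2 = 6.42 m/s
Supergeostrophic (V > V_g = 6.25 m/s), as expected around a high.

6.42 m s⁻¹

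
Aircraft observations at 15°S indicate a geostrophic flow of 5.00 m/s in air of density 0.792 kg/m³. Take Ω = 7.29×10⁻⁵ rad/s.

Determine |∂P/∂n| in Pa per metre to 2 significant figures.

1.5×10⁻⁴ Pa/m

Coriolis parameter at 15°S:
f = 2Ω sin φ = 2 × 7.29×10⁻⁵ × sin 15° = 3.77×10⁻⁵ s⁻¹
Geostrophic balance rearranged: |∂P/∂n| = f ρ V_g
|∂P/∂n| = 3.77×10⁻⁵ × 0.792 × 5.00 = 1.49×10⁻⁴ Pa/m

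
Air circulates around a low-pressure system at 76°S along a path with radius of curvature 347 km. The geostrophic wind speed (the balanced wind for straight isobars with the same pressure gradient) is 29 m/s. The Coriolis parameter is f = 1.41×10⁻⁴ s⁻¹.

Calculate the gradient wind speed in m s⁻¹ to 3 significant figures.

Around a low, centrifugal force acts outward with Coriolis, so pressure-gradient force balances both:
(1/ρ)|∂P/∂n| = fV + V²/R  →  V² + fR·V − fR·V_g = 0
With fR = 1.41×10⁻⁴ × 347×10³ m = 48.9 m/s:
V = [−fR + √((fR)² + 4 fR V_g)]/2 = [−48.9 + √(48.9² + 4×48.9×29)]/2 = 20.5 m/s
Subgeostrophic (V < V_g = 29 m/s), as expected around a low.

20.5 m s⁻¹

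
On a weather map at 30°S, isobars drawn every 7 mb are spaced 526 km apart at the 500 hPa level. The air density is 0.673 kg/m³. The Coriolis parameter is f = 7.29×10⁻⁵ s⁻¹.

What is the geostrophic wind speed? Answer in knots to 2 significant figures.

53 knots

Pressure gradient: |∂P/∂n| = 700 Pa / 526000 m = 1.33×10⁻³ Pa/m
Geostrophic balance (pressure-gradient force = Coriolis force):
V_g = (1/(fρ)) |∂P/∂n| = 1.33×10⁻³ / (7.29×10⁻⁵ × 0.673) = 27.1 m/s
Converting: 27.1 m/s × 1.944 = 53 knots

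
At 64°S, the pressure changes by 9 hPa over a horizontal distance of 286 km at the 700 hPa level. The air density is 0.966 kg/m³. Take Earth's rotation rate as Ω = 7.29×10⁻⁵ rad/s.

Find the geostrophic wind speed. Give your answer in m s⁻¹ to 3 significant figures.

24.9 m s⁻¹

Coriolis parameter at 64°S:
f = 2Ω sin φ = 2 × 7.29×10⁻⁵ × sin 64° = 1.31×10⁻⁴ s⁻¹
Pressure gradient: |∂P/∂n| = 900 Pa / 286000 m = 3.15×10⁻³ Pa/m
Geostrophic balance (pressure-gradient force = Coriolis force):
V_g = (1/(fρ)) |∂P/∂n| = 3.15×10⁻³ / (1.31×10⁻⁴ × 0.966) = 24.9 m/s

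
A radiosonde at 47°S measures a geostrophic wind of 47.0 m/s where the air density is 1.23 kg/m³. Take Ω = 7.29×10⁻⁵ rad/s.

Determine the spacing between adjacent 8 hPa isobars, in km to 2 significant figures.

130 km

Coriolis parameter at 47°S:
f = 2Ω sin φ = 2 × 7.29×10⁻⁵ × sin 47° = 1.07×10⁻⁴ s⁻¹
Geostrophic balance rearranged: |∂P/∂n| = f ρ V_g
|∂P/∂n| = 1.07×10⁻⁴ × 1.23 × 47.0 = 6.16×10⁻³ Pa/m
Isobar spacing: Δn = ΔP/|∂P/∂n| = 800 Pa / 6.16×10⁻³ Pa/m = 129778 m ≈ 130 km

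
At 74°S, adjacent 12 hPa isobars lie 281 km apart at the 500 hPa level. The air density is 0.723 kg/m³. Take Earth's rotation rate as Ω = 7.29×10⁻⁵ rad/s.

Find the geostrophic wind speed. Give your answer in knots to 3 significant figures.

81.9 knots

Coriolis parameter at 74°S:
f = 2Ω sin φ = 2 × 7.29×10⁻⁵ × sin 74° = 1.40×10⁻⁴ s⁻¹
Pressure gradient: |∂P/∂n| = 1200 Pa / 281000 m = 4.27×10⁻³ Pa/m
Geostrophic balance (pressure-gradient force = Coriolis force):
V_g = (1/(fρ)) |∂P/∂n| = 4.27×10⁻³ / (1.40×10⁻⁴ × 0.723) = 42.1 m/s
Converting: 42.1 m/s × 1.944 = 81.9 knots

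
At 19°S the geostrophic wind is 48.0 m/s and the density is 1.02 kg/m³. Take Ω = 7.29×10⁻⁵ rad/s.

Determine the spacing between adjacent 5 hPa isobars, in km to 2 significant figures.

Coriolis parameter at 19°S:
f = 2Ω sin φ = 2 × 7.29×10⁻⁵ × sin 19° = 4.75×10⁻⁵ s⁻¹
Geostrophic balance rearranged: |∂P/∂n| = f ρ V_g
|∂P/∂n| = 4.75×10⁻⁵ × 1.02 × 48.0 = 2.32×10⁻³ Pa/m
Isobar spacing: Δn = ΔP/|∂P/∂n| = 500 Pa / 2.32×10⁻³ Pa/m = 215144 m ≈ 220 km

220 km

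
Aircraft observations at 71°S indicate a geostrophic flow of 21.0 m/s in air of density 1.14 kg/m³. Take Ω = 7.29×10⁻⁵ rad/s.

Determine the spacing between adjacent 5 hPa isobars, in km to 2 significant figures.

150 km

Coriolis parameter at 71°S:
f = 2Ω sin φ = 2 × 7.29×10⁻⁵ × sin 71° = 1.38×10⁻⁴ s⁻¹
Geostrophic balance rearranged: |∂P/∂n| = f ρ V_g
|∂P/∂n| = 1.38×10⁻⁴ × 1.14 × 21.0 = 3.30×10⁻³ Pa/m
Isobar spacing: Δn = ΔP/|∂P/∂n| = 500 Pa / 3.30×10⁻³ Pa/m = 151502 m ≈ 150 km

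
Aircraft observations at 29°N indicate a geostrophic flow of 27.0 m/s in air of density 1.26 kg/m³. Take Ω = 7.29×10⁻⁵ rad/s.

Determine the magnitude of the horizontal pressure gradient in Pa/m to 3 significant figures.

Coriolis parameter at 29°N:
f = 2Ω sin φ = 2 × 7.29×10⁻⁵ × sin 29° = 7.07×10⁻⁵ s⁻¹
Geostrophic balance rearranged: |∂P/∂n| = f ρ V_g
|∂P/∂n| = 7.07×10⁻⁵ × 1.26 × 27.0 = 2.40×10⁻³ Pa/m

2.40×10⁻³ Pa/m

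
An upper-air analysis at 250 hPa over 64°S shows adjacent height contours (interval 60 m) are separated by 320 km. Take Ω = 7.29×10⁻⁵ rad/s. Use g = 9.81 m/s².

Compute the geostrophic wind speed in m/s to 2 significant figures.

Coriolis parameter at 64°S:
f = 2Ω sin φ = 2 × 7.29×10⁻⁵ × sin 64° = 1.31×10⁻⁴ s⁻¹
Height gradient: |∂Z/∂n| = 60 m / 320000 m = 1.88×10⁻⁴
On a pressure surface, geostrophic balance gives V_g = (g/f)|∂Z/∂n|:
V_g = 9.81 × 1.88×10⁻⁴ / 1.31×10⁻⁴ = 14.0 m/s

14 m/s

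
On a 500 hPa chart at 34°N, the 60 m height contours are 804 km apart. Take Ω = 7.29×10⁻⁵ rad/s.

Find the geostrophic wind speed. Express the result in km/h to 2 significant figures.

32 km/h

Coriolis parameter at 34°N:
f = 2Ω sin φ = 2 × 7.29×10⁻⁵ × sin 34° = 8.15×10⁻⁵ s⁻¹
Height gradient: |∂Z/∂n| = 60 m / 804000 m = 7.46×10⁻⁵
On a pressure surface, geostrophic balance gives V_g = (g/f)|∂Z/∂n|:
V_g = 9.81 × 7.46×10⁻⁵ / 8.15×10⁻⁵ = 8.98 m/s
Converting: 8.98 m/s × 3.6 = 32 km/h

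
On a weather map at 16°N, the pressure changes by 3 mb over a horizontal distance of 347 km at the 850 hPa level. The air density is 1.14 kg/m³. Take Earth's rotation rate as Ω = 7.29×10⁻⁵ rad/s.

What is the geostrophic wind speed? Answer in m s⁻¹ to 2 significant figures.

19 m s⁻¹

Coriolis parameter at 16°N:
f = 2Ω sin φ = 2 × 7.29×10⁻⁵ × sin 16° = 4.02×10⁻⁵ s⁻¹
Pressure gradient: |∂P/∂n| = 300 Pa / 347000 m = 8.65×10⁻⁴ Pa/m
Geostrophic balance (pressure-gradient force = Coriolis force):
V_g = (1/(fρ)) |∂P/∂n| = 8.65×10⁻⁴ / (4.02×10⁻⁵ × 1.14) = 18.9 m/s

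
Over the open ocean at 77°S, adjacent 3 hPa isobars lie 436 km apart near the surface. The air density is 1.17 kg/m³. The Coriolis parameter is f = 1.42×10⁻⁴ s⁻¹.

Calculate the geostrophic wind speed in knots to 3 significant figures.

Pressure gradient: |∂P/∂n| = 300 Pa / 436000 m = 6.88×10⁻⁴ Pa/m
Geostrophic balance (pressure-gradient force = Coriolis force):
V_g = (1/(fρ)) |∂P/∂n| = 6.88×10⁻⁴ / (1.42×10⁻⁴ × 1.17) = 4.14 m/s
Converting: 4.14 m/s × 1.944 = 8.05 knots

8.05 knots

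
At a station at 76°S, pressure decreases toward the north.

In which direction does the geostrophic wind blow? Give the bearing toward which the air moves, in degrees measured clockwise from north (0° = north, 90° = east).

270°

The pressure-gradient force points toward the north (bearing 000°).
Geostrophic balance: in the Southern Hemisphere the Coriolis force deflects motion to the left, so the geostrophic wind blows 90° to the left of the pressure-gradient force (low pressure on the right).
Rotating 000° by 90° counterclockwise gives 270° — the wind blows toward the west.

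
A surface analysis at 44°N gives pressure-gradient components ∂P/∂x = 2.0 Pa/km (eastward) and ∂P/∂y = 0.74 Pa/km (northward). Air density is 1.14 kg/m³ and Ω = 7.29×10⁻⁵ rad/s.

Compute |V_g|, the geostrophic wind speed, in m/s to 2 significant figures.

Coriolis parameter at 44°N:
f = 2Ω sin φ = 2 × 7.29×10⁻⁵ × sin 44° = 1.01×10⁻⁴ s⁻¹
Component geostrophic relations (x east, y north):
u_g = −(1/(fρ)) ∂P/∂y,  v_g = (1/(fρ)) ∂P/∂x
u_g = −(0.74×10⁻³)/(1.01×10⁻⁴ × 1.14) = −6.41 m/s;  v_g = (2.0×10⁻³)/(1.01×10⁻⁴ × 1.14) = 17.3 m/s
|V_g| = √(u_g² + v_g²) = 18.5 m/s

18 m/s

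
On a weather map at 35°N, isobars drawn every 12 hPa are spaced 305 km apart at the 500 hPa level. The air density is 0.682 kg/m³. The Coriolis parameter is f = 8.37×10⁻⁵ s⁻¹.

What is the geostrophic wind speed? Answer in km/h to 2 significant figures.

Pressure gradient: |∂P/∂n| = 1200 Pa / 305000 m = 3.93×10⁻³ Pa/m
Geostrophic balance (pressure-gradient force = Coriolis force):
V_g = (1/(fρ)) |∂P/∂n| = 3.93×10⁻³ / (8.37×10⁻⁵ × 0.682) = 68.9 m/s
Converting: 68.9 m/s × 3.6 = 250 km/h

250 km/h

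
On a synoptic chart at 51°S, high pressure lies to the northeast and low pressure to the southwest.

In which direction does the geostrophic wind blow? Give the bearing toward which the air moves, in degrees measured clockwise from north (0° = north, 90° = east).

The pressure-gradient force points toward the southwest (bearing 225°).
Geostrophic balance: in the Southern Hemisphere the Coriolis force deflects motion to the left, so the geostrophic wind blows 90° to the left of the pressure-gradient force (low pressure on the right).
Rotating 225° by 90° counterclockwise gives 135° — the wind blows toward the southeast.

135°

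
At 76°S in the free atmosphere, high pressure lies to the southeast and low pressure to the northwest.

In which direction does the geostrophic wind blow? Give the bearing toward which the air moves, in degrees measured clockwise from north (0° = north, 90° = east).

The pressure-gradient force points toward the northwest (bearing 315°).
Geostrophic balance: in the Southern Hemisphere the Coriolis force deflects motion to the left, so the geostrophic wind blows 90° to the left of the pressure-gradient force (low pressure on the right).
Rotating 315° by 90° counterclockwise gives 225° — the wind blows toward the southwest.

225°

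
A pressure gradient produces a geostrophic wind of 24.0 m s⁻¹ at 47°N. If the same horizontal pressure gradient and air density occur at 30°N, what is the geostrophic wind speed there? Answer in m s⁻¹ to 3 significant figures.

35.1 m s⁻¹

With the same pressure gradient and density, V_g ∝ 1/f ∝ 1/sin φ.
V₂ = V₁ · sin φ₁ / sin φ₂ = 24.0 × sin 47° / sin 30°
V₂ = 24.0 × 0.7314/0.5000 = 35.1 m s⁻¹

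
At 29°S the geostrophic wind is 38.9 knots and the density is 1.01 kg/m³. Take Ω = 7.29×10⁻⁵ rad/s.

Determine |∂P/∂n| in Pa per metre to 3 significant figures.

Coriolis parameter at 29°S:
f = 2Ω sin φ = 2 × 7.29×10⁻⁵ × sin 29° = 7.07×10⁻⁵ s⁻¹
Wind speed in SI: 38.9 knots = 20.0 m/s
Geostrophic balance rearranged: |∂P/∂n| = f ρ V_g
|∂P/∂n| = 7.07×10⁻⁵ × 1.01 × 20.0 = 1.43×10⁻³ Pa/m

1.43×10⁻³ Pa/m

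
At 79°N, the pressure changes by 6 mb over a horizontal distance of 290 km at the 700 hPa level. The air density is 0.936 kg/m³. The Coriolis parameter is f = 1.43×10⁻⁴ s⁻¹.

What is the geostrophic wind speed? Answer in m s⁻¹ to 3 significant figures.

Pressure gradient: |∂P/∂n| = 600 Pa / 290000 m = 2.07×10⁻³ Pa/m
Geostrophic balance (pressure-gradient force = Coriolis force):
V_g = (1/(fρ)) |∂P/∂n| = 2.07×10⁻³ / (1.43×10⁻⁴ × 0.936) = 15.5 m/s

15.5 m s⁻¹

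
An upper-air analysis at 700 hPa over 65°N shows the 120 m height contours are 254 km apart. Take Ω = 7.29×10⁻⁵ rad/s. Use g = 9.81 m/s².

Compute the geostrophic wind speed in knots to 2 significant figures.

Coriolis parameter at 65°N:
f = 2Ω sin φ = 2 × 7.29×10⁻⁵ × sin 65° = 1.32×10⁻⁴ s⁻¹
Height gradient: |∂Z/∂n| = 120 m / 254000 m = 4.72×10⁻⁴
On a pressure surface, geostrophic balance gives V_g = (g/f)|∂Z/∂n|:
V_g = 9.81 × 4.72×10⁻⁴ / 1.32×10⁻⁴ = 35.1 m/s
Converting: 35.1 m/s × 1.944 = 68 knots

68 knots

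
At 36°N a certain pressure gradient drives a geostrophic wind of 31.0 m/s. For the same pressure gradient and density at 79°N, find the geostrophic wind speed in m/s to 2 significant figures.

19 m/s

With the same pressure gradient and density, V_g ∝ 1/f ∝ 1/sin φ.
V₂ = V₁ · sin φ₁ / sin φ₂ = 31.0 × sin 36° / sin 79°
V₂ = 31.0 × 0.5878/0.9816 = 19 m/s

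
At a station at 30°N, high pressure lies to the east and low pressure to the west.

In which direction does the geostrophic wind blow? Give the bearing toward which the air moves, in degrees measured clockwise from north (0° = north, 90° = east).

The pressure-gradient force points toward the west (bearing 270°).
Geostrophic balance: in the Northern Hemisphere the Coriolis force deflects motion to the right, so the geostrophic wind blows 90° to the right of the pressure-gradient force (low pressure on the left).
Rotating 270° by 90° clockwise gives 000° — the wind blows toward the north.

000°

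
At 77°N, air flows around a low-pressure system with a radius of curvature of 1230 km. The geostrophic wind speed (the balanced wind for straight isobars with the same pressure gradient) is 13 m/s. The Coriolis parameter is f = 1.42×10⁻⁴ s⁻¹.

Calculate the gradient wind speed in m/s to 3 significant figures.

12.2 m/s

Around a low, centrifugal force acts outward with Coriolis, so pressure-gradient force balances both:
(1/ρ)|∂P/∂n| = fV + V²/R  →  V² + fR·V − fR·V_g = 0
With fR = 1.42×10⁻⁴ × 1230×10³ m = 175 m/s:
V = [−fR + √((fR)² + 4 fR V_g)]/2 = [−175 + √(175² + 4×175×13)]/2 = 12.2 m/s
Subgeostrophic (V < V_g = 13 m/s), as expected around a low.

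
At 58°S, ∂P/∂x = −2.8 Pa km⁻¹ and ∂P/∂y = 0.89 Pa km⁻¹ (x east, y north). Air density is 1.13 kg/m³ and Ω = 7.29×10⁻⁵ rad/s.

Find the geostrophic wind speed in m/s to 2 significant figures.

21 m/s

Coriolis parameter at 58°S:
f = 2Ω sin φ = 2 × 7.29×10⁻⁵ × sin 58° = 1.24×10⁻⁴ s⁻¹
In the Southern Hemisphere f is negative: f = −1.24×10⁻⁴ s⁻¹.
Component geostrophic relations (x east, y north):
u_g = −(1/(fρ)) ∂P/∂y,  v_g = (1/(fρ)) ∂P/∂x
u_g = −(0.89×10⁻³)/(−1.24×10⁻⁴ × 1.13) = 6.37 m/s;  v_g = (−2.8×10⁻³)/(−1.24×10⁻⁴ × 1.13) = 20.0 m/s
|V_g| = √(u_g² + v_g²) = 21.0 m/s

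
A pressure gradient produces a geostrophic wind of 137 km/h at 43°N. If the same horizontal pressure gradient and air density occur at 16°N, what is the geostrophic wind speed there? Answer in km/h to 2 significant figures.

With the same pressure gradient and density, V_g ∝ 1/f ∝ 1/sin φ.
V₂ = V₁ · sin φ₁ / sin φ₂ = 137 × sin 43° / sin 16°
V₂ = 137 × 0.6820/0.2756 = 340 km/h

340 km/h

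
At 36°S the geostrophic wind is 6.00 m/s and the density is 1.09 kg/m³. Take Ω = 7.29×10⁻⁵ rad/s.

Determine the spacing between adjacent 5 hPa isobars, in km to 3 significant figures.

Coriolis parameter at 36°S:
f = 2Ω sin φ = 2 × 7.29×10⁻⁵ × sin 36° = 8.57×10⁻⁵ s⁻¹
Geostrophic balance rearranged: |∂P/∂n| = f ρ V_g
|∂P/∂n| = 8.57×10⁻⁵ × 1.09 × 6.00 = 5.60×10⁻⁴ Pa/m
Isobar spacing: Δn = ΔP/|∂P/∂n| = 500 Pa / 5.60×10⁻⁴ Pa/m = 892105 m ≈ 892 km

892 km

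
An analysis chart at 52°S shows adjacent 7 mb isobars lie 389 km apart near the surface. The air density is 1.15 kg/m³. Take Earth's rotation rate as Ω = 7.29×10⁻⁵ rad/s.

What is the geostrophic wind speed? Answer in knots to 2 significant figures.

26 knots

Coriolis parameter at 52°S:
f = 2Ω sin φ = 2 × 7.29×10⁻⁵ × sin 52° = 1.15×10⁻⁴ s⁻¹
Pressure gradient: |∂P/∂n| = 700 Pa / 389000 m = 1.80×10⁻³ Pa/m
Geostrophic balance (pressure-gradient force = Coriolis force):
V_g = (1/(fρ)) |∂P/∂n| = 1.80×10⁻³ / (1.15×10⁻⁴ × 1.15) = 13.6 m/s
Converting: 13.6 m/s × 1.944 = 26 knots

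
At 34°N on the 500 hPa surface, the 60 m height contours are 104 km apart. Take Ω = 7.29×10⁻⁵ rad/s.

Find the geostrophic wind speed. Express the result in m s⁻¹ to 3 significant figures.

69.4 m s⁻¹

Coriolis parameter at 34°N:
f = 2Ω sin φ = 2 × 7.29×10⁻⁵ × sin 34° = 8.15×10⁻⁵ s⁻¹
Height gradient: |∂Z/∂n| = 60 m / 104000 m = 5.77×10⁻⁴
On a pressure surface, geostrophic balance gives V_g = (g/f)|∂Z/∂n|:
V_g = 9.81 × 5.77×10⁻⁴ / 8.15×10⁻⁵ = 69.4 m/s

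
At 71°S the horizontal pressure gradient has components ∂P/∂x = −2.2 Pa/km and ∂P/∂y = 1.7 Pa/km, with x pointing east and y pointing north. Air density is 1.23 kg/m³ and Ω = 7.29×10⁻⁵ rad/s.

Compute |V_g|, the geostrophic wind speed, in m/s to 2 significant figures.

16 m/s

Coriolis parameter at 71°S:
f = 2Ω sin φ = 2 × 7.29×10⁻⁵ × sin 71° = 1.38×10⁻⁴ s⁻¹
In the Southern Hemisphere f is negative: f = −1.38×10⁻⁴ s⁻¹.
Component geostrophic relations (x east, y north):
u_g = −(1/(fρ)) ∂P/∂y,  v_g = (1/(fρ)) ∂P/∂x
u_g = −(1.7×10⁻³)/(−1.38×10⁻⁴ × 1.23) = 10.0 m/s;  v_g = (−2.2×10⁻³)/(−1.38×10⁻⁴ × 1.23) = 13.0 m/s
|V_g| = √(u_g² + v_g²) = 16.4 m/s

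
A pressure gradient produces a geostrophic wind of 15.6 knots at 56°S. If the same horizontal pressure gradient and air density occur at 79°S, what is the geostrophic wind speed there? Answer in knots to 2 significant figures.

13 knots

With the same pressure gradient and density, V_g ∝ 1/f ∝ 1/sin φ.
V₂ = V₁ · sin φ₁ / sin φ₂ = 15.6 × sin 56° / sin 79°
V₂ = 15.6 × 0.8290/0.9816 = 13 knots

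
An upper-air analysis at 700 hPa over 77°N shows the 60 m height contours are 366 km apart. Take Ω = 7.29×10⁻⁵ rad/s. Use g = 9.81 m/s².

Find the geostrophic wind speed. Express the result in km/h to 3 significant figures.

40.8 km/h

Coriolis parameter at 77°N:
f = 2Ω sin φ = 2 × 7.29×10⁻⁵ × sin 77° = 1.42×10⁻⁴ s⁻¹
Height gradient: |∂Z/∂n| = 60 m / 366000 m = 1.64×10⁻⁴
On a pressure surface, geostrophic balance gives V_g = (g/f)|∂Z/∂n|:
V_g = 9.81 × 1.64×10⁻⁴ / 1.42×10⁻⁴ = 11.3 m/s
Converting: 11.3 m/s × 3.6 = 40.8 km/h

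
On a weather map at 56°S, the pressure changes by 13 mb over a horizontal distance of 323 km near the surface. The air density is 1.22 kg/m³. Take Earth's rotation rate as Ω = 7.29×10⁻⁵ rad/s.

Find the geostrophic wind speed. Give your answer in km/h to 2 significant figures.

Coriolis parameter at 56°S:
f = 2Ω sin φ = 2 × 7.29×10⁻⁵ × sin 56° = 1.21×10⁻⁴ s⁻¹
Pressure gradient: |∂P/∂n| = 1300 Pa / 323000 m = 4.02×10⁻³ Pa/m
Geostrophic balance (pressure-gradient force = Coriolis force):
V_g = (1/(fρ)) |∂P/∂n| = 4.02×10⁻³ / (1.21×10⁻⁴ × 1.22) = 27.3 m/s
Converting: 27.3 m/s × 3.6 = 98 km/h

98 km/h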